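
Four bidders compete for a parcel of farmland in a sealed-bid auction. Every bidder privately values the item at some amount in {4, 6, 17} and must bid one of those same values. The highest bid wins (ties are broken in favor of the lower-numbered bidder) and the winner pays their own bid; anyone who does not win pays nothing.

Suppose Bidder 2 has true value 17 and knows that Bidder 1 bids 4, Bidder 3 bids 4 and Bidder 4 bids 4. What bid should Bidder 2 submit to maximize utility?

Bid 4: loses, pays 0, utility 0.
Bid 6: wins, pays 6, utility 17 - 6 = 11.
Bid 17: wins, pays 17, utility 17 - 17 = 0.
The best choice is 6 with utility 11.

6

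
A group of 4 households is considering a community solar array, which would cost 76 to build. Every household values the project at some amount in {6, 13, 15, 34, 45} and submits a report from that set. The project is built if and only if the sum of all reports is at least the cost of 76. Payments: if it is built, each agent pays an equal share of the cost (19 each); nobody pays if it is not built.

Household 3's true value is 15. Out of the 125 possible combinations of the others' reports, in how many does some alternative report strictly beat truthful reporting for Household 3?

Others report (6, 13, 45): truth gives -4; report 6 gives 0 > -4. Violating.
Others report (6, 15, 45): truth gives -4; report 6 gives 0 > -4. Violating.
Others report (6, 45, 13): truth gives -4; report 6 gives 0 > -4. Violating.
Others report (6, 45, 15): truth gives -4; report 6 gives 0 > -4. Violating.
Others report (6, 6, 6): truth gives 0; no alternative beats it.
Others report (6, 6, 13): truth gives 0; no alternative beats it.
(Checking all 125 profiles: 21 have a profitable deviation, 104 do not.)

21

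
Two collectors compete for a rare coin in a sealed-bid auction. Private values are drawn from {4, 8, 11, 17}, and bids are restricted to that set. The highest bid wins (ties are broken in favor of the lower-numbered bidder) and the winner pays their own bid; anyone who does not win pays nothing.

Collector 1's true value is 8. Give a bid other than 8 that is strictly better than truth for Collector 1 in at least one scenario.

4

Suppose Collector 2 bids 4.
Bid 8: wins, pays 8, utility 8 - 8 = 0.
Bid 4: wins, pays 4, utility 8 - 4 = 4.
So bidding 4 beats truth here (4 > 0).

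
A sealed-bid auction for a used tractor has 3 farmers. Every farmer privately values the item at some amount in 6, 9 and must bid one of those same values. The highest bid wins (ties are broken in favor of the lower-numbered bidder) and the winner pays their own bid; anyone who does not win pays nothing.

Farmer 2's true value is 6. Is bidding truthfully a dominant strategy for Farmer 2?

Check each profile of the others' bids and compare truth against every alternative bid.
Others bid (6, 6): truth gives 0, best alternative gives -3.
Others bid (6, 9): truth gives 0, best alternative gives -3.
Others bid (9, 6): truth gives 0, best alternative gives 0.
Others bid (9, 9): truth gives 0, best alternative gives 0.
In every case the truthful bid is at least as good as any alternative, so it is a dominant strategy.

Yes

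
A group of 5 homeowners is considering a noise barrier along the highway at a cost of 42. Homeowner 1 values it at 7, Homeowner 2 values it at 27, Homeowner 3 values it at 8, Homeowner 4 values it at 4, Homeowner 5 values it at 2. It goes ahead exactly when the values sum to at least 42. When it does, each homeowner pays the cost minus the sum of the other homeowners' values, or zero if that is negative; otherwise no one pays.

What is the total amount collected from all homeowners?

Total value 48 ≥ cost 42, so it is built.
Homeowner 1: others sum to 41; max(0, 42 - 41) = 1.
Homeowner 2: others sum to 21; max(0, 42 - 21) = 21.
Homeowner 3: others sum to 40; max(0, 42 - 40) = 2.
Homeowner 4: others sum to 44; max(0, 42 - 44) = 0.
Homeowner 5: others sum to 46; max(0, 42 - 46) = 0.
Total collected = 1 + 21 + 2 + 0 + 0 = 24.

24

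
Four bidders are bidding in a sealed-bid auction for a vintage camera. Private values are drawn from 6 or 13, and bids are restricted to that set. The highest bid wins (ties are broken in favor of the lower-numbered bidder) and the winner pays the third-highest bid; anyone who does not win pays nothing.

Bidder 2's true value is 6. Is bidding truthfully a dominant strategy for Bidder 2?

Check each profile of the others' bids and compare truth against every alternative bid.
Others bid (6, 13, 13): truth gives 0, best alternative gives -7.
Others bid (6, 6, 6): truth gives 0, best alternative gives 0.
Others bid (6, 6, 13): truth gives 0, best alternative gives 0.
Others bid (6, 13, 6): truth gives 0, best alternative gives 0.
Others bid (13, 6, 6): truth gives 0, best alternative gives 0.
Others bid (13, 6, 13): truth gives 0, best alternative gives 0.
(Remaining 2 profiles checked similarly; truth is weakly best in each.)
In every case the truthful bid is at least as good as any alternative, so it is a dominant strategy.

Yes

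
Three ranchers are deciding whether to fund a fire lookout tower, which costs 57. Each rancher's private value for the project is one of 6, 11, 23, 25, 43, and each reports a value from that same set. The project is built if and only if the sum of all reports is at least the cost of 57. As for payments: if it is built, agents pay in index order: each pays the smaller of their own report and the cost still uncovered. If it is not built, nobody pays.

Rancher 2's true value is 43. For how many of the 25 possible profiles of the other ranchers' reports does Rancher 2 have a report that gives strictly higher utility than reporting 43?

17

Others report (6, 43): truth gives 0; report 11 gives 32 > 0. Violating.
Others report (11, 23): truth gives 0; report 23 gives 20 > 0. Violating.
Others report (11, 25): truth gives 0; report 23 gives 20 > 0. Violating.
Others report (11, 43): truth gives 0; report 6 gives 37 > 0. Violating.
Others report (6, 6): truth gives 0; no alternative beats it.
Others report (6, 11): truth gives 0; no alternative beats it.
(Checking all 25 profiles: 17 have a profitable deviation, 8 do not.)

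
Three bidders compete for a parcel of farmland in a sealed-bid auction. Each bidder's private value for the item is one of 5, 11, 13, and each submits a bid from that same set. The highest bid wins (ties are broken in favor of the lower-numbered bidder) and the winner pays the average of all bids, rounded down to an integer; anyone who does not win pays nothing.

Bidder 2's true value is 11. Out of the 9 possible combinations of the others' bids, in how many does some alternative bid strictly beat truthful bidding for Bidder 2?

Others bid (5, 13): truth gives 0; bid 13 gives 1 > 0. Violating.
Others bid (11, 5): truth gives 0; bid 13 gives 2 > 0. Violating.
Others bid (5, 5): truth gives 4; no alternative beats it.
Others bid (5, 11): truth gives 2; no alternative beats it.
(Checking all 9 profiles: 2 have a profitable deviation, 7 do not.)

2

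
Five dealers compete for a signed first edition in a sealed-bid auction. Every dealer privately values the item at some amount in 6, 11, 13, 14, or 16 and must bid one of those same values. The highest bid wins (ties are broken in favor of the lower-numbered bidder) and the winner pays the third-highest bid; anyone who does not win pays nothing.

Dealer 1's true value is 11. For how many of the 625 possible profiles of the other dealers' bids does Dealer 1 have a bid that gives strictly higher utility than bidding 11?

12

Others bid (6, 6, 6, 13): truth gives 0; bid 13 gives 5 > 0. Violating.
Others bid (6, 6, 6, 14): truth gives 0; bid 14 gives 5 > 0. Violating.
Others bid (6, 6, 6, 16): truth gives 0; bid 16 gives 5 > 0. Violating.
Others bid (6, 6, 13, 6): truth gives 0; bid 13 gives 5 > 0. Violating.
Others bid (6, 6, 6, 6): truth gives 5; no alternative beats it.
Others bid (6, 6, 6, 11): truth gives 5; no alternative beats it.
(Checking all 625 profiles: 12 have a profitable deviation, 613 do not.)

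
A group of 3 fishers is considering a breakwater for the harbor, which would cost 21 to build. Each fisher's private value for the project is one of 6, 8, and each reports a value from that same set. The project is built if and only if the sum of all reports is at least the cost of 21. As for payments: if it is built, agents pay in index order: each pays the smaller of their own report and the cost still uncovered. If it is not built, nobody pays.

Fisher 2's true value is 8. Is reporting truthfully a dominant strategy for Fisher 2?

No

Consider the case where Fisher 1 reports 8 and Fisher 3 reports 8.
Truthful report 8: project built, pays 8, utility 8 - 8 = 0.
Report 6 instead: project built, pays 6, utility 8 - 6 = 2.
Since 2 > 0, reporting 6 is strictly better here, so truthful reporting is not dominant.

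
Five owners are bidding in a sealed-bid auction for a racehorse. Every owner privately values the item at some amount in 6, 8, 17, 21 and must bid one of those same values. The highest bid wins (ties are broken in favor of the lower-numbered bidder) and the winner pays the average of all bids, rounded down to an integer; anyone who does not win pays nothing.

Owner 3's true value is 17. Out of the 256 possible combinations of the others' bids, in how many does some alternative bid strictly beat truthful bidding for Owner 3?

Others bid (6, 6, 6, 6): truth gives 9; bid 8 gives 11 > 9. Violating.
Others bid (6, 6, 6, 8): truth gives 9; bid 8 gives 11 > 9. Violating.
Others bid (6, 6, 6, 21): truth gives 0; bid 21 gives 5 > 0. Violating.
Others bid (6, 6, 8, 6): truth gives 9; bid 8 gives 11 > 9. Violating.
Others bid (6, 6, 6, 17): truth gives 7; no alternative beats it.
Others bid (6, 6, 8, 17): truth gives 7; no alternative beats it.
(Checking all 256 profiles: 104 have a profitable deviation, 152 do not.)

104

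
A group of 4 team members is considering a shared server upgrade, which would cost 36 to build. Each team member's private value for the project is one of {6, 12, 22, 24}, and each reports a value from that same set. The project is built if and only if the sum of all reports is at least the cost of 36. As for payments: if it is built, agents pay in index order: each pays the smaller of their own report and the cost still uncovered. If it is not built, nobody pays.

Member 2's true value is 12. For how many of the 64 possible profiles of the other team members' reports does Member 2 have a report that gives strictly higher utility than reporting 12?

Others report (6, 6, 22): truth gives 0; report 6 gives 6 > 0. Violating.
Others report (6, 6, 24): truth gives 0; report 6 gives 6 > 0. Violating.
Others report (6, 12, 12): truth gives 0; report 6 gives 6 > 0. Violating.
Others report (6, 12, 22): truth gives 0; report 6 gives 6 > 0. Violating.
Others report (6, 6, 6): truth gives 0; no alternative beats it.
Others report (6, 6, 12): truth gives 0; no alternative beats it.
(Checking all 64 profiles: 60 have a profitable deviation, 4 do not.)

60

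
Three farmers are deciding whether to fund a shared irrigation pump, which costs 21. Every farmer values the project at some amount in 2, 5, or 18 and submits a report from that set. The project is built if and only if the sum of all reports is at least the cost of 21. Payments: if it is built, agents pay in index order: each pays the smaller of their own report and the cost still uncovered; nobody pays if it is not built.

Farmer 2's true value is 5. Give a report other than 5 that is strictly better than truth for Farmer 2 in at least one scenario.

2

Suppose Farmer 1 reports 2 and Farmer 3 reports 18.
Report 5: project built, pays 5, utility 5 - 5 = 0.
Report 2: project built, pays 2, utility 5 - 2 = 3.
So reporting 2 beats truth here (3 > 0).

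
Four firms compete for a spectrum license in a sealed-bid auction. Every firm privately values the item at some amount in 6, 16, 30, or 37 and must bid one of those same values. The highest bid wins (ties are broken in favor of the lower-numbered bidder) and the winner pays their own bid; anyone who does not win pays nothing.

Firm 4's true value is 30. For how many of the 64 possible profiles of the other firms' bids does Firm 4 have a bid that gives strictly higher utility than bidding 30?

1

Others bid (6, 6, 6): truth gives 0; bid 16 gives 14 > 0. Violating.
Others bid (6, 6, 16): truth gives 0; no alternative beats it.
Others bid (6, 6, 30): truth gives 0; no alternative beats it.
(Checking all 64 profiles: 1 has a profitable deviation, 63 do not.)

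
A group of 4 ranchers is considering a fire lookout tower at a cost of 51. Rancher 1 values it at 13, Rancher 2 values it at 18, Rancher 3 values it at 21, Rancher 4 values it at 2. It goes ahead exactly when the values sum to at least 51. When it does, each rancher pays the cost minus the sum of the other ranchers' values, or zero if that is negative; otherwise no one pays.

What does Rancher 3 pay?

Total value 54 ≥ cost 51, so the project is built.
The other ranchers' values sum to 33.
Cost minus that sum is 51 - 33 = 18.

18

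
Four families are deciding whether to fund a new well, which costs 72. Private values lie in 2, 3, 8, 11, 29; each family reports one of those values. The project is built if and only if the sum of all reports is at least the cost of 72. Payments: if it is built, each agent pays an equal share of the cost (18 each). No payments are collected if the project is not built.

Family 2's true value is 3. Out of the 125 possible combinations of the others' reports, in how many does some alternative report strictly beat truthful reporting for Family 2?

3

Others report (11, 29, 29): truth gives -15; report 2 gives 0 > -15. Violating.
Others report (29, 11, 29): truth gives -15; report 2 gives 0 > -15. Violating.
Others report (29, 29, 11): truth gives -15; report 2 gives 0 > -15. Violating.
Others report (2, 2, 2): truth gives 0; no alternative beats it.
Others report (2, 2, 3): truth gives 0; no alternative beats it.
(Checking all 125 profiles: 3 have a profitable deviation, 122 do not.)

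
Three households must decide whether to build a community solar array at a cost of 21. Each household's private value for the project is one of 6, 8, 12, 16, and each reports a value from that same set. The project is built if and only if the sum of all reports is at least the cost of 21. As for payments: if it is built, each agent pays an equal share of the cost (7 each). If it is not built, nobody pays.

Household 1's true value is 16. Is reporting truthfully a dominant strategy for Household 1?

Check each profile of the others' reports and compare truth against every alternative report.
Others report (6, 6): truth gives 9, best alternative gives 9.
Others report (6, 8): truth gives 9, best alternative gives 9.
Others report (6, 12): truth gives 9, best alternative gives 9.
Others report (6, 16): truth gives 9, best alternative gives 9.
Others report (8, 6): truth gives 9, best alternative gives 9.
Others report (8, 8): truth gives 9, best alternative gives 9.
(Remaining 10 profiles checked similarly; truth is weakly best in each.)
In every case the truthful report is at least as good as any alternative, so it is a dominant strategy.

Yes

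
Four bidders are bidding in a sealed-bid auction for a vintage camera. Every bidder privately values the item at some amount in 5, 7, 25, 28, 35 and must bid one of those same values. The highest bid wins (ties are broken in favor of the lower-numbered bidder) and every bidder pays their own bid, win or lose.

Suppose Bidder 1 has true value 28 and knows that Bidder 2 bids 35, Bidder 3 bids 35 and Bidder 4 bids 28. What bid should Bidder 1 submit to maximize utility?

5

Bid 5: loses but pays 5, utility -5.
Bid 7: loses but pays 7, utility -7.
Bid 25: loses but pays 25, utility -25.
Bid 28: loses but pays 28, utility -28.
Bid 35: wins, pays 35, utility 28 - 35 = -7.
The best choice is 5 with utility -5.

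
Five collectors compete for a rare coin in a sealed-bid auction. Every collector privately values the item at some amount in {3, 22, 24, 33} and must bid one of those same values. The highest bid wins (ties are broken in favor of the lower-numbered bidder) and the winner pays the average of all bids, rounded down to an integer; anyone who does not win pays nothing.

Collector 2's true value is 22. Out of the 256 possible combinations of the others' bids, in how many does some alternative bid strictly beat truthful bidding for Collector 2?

81

Others bid (3, 3, 3, 24): truth gives 0; bid 24 gives 11 > 0. Violating.
Others bid (3, 3, 3, 33): truth gives 0; bid 33 gives 7 > 0. Violating.
Others bid (3, 3, 22, 24): truth gives 0; bid 24 gives 7 > 0. Violating.
Others bid (3, 3, 22, 33): truth gives 0; bid 33 gives 4 > 0. Violating.
Others bid (3, 3, 3, 3): truth gives 16; no alternative beats it.
Others bid (3, 3, 3, 22): truth gives 12; no alternative beats it.
(Checking all 256 profiles: 81 have a profitable deviation, 175 do not.)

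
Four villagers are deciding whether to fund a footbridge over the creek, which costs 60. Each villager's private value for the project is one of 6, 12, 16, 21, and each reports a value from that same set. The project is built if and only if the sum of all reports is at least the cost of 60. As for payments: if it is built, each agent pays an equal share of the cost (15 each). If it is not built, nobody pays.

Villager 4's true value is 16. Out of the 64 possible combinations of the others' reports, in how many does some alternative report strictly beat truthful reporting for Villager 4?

Others report (6, 12, 21): truth gives 0; report 21 gives 1 > 0. Violating.
Others report (6, 16, 21): truth gives 0; report 21 gives 1 > 0. Violating.
Others report (6, 21, 12): truth gives 0; report 21 gives 1 > 0. Violating.
Others report (6, 21, 16): truth gives 0; report 21 gives 1 > 0. Violating.
Others report (6, 6, 6): truth gives 0; no alternative beats it.
Others report (6, 6, 12): truth gives 0; no alternative beats it.
(Checking all 64 profiles: 15 have a profitable deviation, 49 do not.)

15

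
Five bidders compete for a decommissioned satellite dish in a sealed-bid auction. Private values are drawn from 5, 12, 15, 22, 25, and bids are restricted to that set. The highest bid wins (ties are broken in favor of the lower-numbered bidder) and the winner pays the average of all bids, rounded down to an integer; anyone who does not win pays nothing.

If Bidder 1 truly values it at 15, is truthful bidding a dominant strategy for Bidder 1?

No

Consider the case where Bidder 2 bids 5, Bidder 3 bids 5, Bidder 4 bids 5 and Bidder 5 bids 5.
Truthful bid 15: wins, pays 7, utility 15 - 7 = 8.
Bid 5 instead: wins, pays 5, utility 15 - 5 = 10.
Since 10 > 8, bidding 5 is strictly better here, so truthful bidding is not dominant.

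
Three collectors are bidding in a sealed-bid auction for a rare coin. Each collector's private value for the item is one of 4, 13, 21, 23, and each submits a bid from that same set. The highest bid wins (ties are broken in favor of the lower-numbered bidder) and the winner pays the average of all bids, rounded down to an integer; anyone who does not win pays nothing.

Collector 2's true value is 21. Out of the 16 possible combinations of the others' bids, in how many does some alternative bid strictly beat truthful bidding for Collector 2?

6

Others bid (4, 4): truth gives 12; bid 13 gives 14 > 12. Violating.
Others bid (4, 13): truth gives 9; bid 13 gives 11 > 9. Violating.
Others bid (4, 23): truth gives 0; bid 23 gives 5 > 0. Violating.
Others bid (13, 23): truth gives 0; bid 23 gives 2 > 0. Violating.
Others bid (4, 21): truth gives 6; no alternative beats it.
Others bid (13, 4): truth gives 9; no alternative beats it.
(Checking all 16 profiles: 6 have a profitable deviation, 10 do not.)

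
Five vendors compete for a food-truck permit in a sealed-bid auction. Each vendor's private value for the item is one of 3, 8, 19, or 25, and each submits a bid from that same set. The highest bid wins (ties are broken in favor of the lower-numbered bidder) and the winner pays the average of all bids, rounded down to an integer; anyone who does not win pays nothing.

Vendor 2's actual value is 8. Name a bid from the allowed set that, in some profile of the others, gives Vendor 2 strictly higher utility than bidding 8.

Suppose Vendor 1 bids 8, Vendor 3 bids 3, Vendor 4 bids 3 and Vendor 5 bids 3.
Bid 8: loses, pays 0, utility 0.
Bid 19: wins, pays 7, utility 8 - 7 = 1.
So bidding 19 beats truth here (1 > 0).

19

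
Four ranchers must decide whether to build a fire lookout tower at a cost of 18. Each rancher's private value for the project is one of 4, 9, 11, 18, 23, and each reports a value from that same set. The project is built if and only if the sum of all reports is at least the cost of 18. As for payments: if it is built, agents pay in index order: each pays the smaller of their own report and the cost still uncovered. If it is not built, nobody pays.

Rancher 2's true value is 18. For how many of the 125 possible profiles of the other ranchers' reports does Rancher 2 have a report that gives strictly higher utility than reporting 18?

75

Others report (4, 4, 4): truth gives 4; report 9 gives 9 > 4. Violating.
Others report (4, 4, 9): truth gives 4; report 4 gives 14 > 4. Violating.
Others report (4, 4, 11): truth gives 4; report 4 gives 14 > 4. Violating.
Others report (4, 4, 18): truth gives 4; report 4 gives 14 > 4. Violating.
Others report (18, 4, 4): truth gives 18; no alternative beats it.
Others report (18, 4, 9): truth gives 18; no alternative beats it.
(Checking all 125 profiles: 75 have a profitable deviation, 50 do not.)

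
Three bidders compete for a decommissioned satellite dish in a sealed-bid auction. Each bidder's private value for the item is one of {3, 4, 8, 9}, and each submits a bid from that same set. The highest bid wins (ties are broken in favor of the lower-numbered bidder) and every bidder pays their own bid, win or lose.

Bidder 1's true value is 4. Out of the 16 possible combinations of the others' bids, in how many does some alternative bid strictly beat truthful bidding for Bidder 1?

13

Others bid (3, 3): truth gives 0; bid 3 gives 1 > 0. Violating.
Others bid (3, 8): truth gives -4; bid 3 gives -3 > -4. Violating.
Others bid (3, 9): truth gives -4; bid 3 gives -3 > -4. Violating.
Others bid (4, 8): truth gives -4; bid 3 gives -3 > -4. Violating.
Others bid (3, 4): truth gives 0; no alternative beats it.
Others bid (4, 3): truth gives 0; no alternative beats it.
(Checking all 16 profiles: 13 have a profitable deviation, 3 do not.)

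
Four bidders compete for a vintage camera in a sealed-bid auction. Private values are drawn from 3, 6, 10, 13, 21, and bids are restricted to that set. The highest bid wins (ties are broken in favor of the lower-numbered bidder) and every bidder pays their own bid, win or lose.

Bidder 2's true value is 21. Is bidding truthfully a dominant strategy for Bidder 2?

Consider the case where Bidder 1 bids 3, Bidder 3 bids 3 and Bidder 4 bids 3.
Truthful bid 21: wins, pays 21, utility 21 - 21 = 0.
Bid 6 instead: wins, pays 6, utility 21 - 6 = 15.
Since 15 > 0, bidding 6 is strictly better here, so truthful bidding is not dominant.

No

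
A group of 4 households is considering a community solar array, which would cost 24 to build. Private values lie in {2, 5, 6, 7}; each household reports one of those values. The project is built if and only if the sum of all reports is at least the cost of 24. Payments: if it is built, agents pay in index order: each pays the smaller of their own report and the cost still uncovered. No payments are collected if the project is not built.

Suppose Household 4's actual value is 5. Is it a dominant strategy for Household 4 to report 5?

Check each profile of the others' reports and compare truth against every alternative report.
Others report (7, 7, 7): truth gives 2, best alternative gives 2.
Others report (6, 7, 7): truth gives 1, best alternative gives 1.
Others report (7, 6, 7): truth gives 1, best alternative gives 1.
Others report (7, 7, 6): truth gives 1, best alternative gives 1.
Others report (2, 2, 2): truth gives 0, best alternative gives 0.
Others report (2, 2, 5): truth gives 0, best alternative gives 0.
(Remaining 58 profiles checked similarly; truth is weakly best in each.)
In every case the truthful report is at least as good as any alternative, so it is a dominant strategy.

Yes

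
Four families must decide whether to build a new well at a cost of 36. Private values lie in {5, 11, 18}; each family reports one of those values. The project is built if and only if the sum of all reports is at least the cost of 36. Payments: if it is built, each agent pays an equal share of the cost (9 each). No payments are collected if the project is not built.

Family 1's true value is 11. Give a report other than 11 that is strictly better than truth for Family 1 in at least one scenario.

18

Suppose Family 2 reports 5, Family 3 reports 5 and Family 4 reports 11.
Report 11: project not built, utility 0.
Report 18: project built, pays 9, utility 11 - 9 = 2.
So reporting 18 beats truth here (2 > 0).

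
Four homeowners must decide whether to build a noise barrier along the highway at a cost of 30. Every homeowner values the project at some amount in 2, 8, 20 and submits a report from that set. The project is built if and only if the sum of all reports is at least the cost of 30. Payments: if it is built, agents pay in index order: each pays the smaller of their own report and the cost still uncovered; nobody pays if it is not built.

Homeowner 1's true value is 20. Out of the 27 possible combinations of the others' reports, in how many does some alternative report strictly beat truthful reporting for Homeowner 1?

Others report (2, 2, 20): truth gives 0; report 8 gives 12 > 0. Violating.
Others report (2, 8, 20): truth gives 0; report 2 gives 18 > 0. Violating.
Others report (2, 20, 2): truth gives 0; report 8 gives 12 > 0. Violating.
Others report (2, 20, 8): truth gives 0; report 2 gives 18 > 0. Violating.
Others report (2, 2, 2): truth gives 0; no alternative beats it.
Others report (2, 2, 8): truth gives 0; no alternative beats it.
(Checking all 27 profiles: 20 have a profitable deviation, 7 do not.)

20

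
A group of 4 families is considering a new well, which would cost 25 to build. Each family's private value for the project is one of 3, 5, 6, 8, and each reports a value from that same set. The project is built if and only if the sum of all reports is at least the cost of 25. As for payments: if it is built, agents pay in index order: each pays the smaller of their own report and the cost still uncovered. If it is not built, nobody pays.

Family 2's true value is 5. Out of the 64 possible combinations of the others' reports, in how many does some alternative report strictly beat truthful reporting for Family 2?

4

Others report (6, 8, 8): truth gives 0; report 3 gives 2 > 0. Violating.
Others report (8, 6, 8): truth gives 0; report 3 gives 2 > 0. Violating.
Others report (8, 8, 6): truth gives 0; report 3 gives 2 > 0. Violating.
Others report (8, 8, 8): truth gives 0; report 3 gives 2 > 0. Violating.
Others report (3, 3, 3): truth gives 0; no alternative beats it.
Others report (3, 3, 5): truth gives 0; no alternative beats it.
(Checking all 64 profiles: 4 have a profitable deviation, 60 do not.)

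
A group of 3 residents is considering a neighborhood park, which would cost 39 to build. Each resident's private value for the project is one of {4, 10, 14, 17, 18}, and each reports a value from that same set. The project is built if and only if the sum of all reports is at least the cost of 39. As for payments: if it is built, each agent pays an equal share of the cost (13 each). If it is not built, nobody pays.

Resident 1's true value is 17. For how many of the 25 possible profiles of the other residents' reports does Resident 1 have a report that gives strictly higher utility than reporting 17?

2

Others report (4, 17): truth gives 0; report 18 gives 4 > 0. Violating.
Others report (17, 4): truth gives 0; report 18 gives 4 > 0. Violating.
Others report (4, 4): truth gives 0; no alternative beats it.
Others report (4, 10): truth gives 0; no alternative beats it.
(Checking all 25 profiles: 2 have a profitable deviation, 23 do not.)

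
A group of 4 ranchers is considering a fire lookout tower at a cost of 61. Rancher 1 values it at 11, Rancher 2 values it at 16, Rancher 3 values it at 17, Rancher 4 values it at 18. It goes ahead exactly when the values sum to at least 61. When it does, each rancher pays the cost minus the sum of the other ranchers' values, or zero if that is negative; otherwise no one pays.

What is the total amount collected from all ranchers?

Total value 62 ≥ cost 61, so it is built.
Rancher 1: others sum to 51; max(0, 61 - 51) = 10.
Rancher 2: others sum to 46; max(0, 61 - 46) = 15.
Rancher 3: others sum to 45; max(0, 61 - 45) = 16.
Rancher 4: others sum to 44; max(0, 61 - 44) = 17.
Total collected = 10 + 15 + 16 + 17 = 58.

58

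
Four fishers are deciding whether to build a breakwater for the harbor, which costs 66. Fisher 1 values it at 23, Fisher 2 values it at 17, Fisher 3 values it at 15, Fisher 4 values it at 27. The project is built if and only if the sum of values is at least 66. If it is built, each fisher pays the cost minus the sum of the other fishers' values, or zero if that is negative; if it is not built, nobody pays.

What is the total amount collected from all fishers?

Total value 82 ≥ cost 66, so it is built.
Fisher 1: others sum to 59; max(0, 66 - 59) = 7.
Fisher 2: others sum to 65; max(0, 66 - 65) = 1.
Fisher 3: others sum to 67; max(0, 66 - 67) = 0.
Fisher 4: others sum to 55; max(0, 66 - 55) = 11.
Total collected = 7 + 1 + 0 + 11 = 19.

19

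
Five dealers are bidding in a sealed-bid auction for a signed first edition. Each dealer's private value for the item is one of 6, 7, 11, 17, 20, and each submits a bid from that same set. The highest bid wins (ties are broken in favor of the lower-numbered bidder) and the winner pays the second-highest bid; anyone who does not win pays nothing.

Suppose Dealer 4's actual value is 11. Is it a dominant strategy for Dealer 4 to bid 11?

Yes

Check each profile of the others' bids and compare truth against every alternative bid.
Others bid (6, 6, 6, 6): truth gives 5, best alternative gives 5.
Others bid (6, 6, 6, 7): truth gives 4, best alternative gives 4.
Others bid (6, 6, 7, 6): truth gives 4, best alternative gives 4.
Others bid (6, 6, 7, 7): truth gives 4, best alternative gives 4.
Others bid (6, 7, 6, 6): truth gives 4, best alternative gives 4.
Others bid (6, 7, 6, 7): truth gives 4, best alternative gives 4.
(Remaining 619 profiles checked similarly; truth is weakly best in each.)
In every case the truthful bid is at least as good as any alternative, so it is a dominant strategy.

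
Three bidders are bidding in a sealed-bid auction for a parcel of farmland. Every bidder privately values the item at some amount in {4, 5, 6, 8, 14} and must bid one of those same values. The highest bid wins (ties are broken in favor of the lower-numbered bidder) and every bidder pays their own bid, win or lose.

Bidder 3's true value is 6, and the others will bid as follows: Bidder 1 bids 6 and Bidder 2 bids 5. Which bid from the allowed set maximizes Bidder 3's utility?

8

Bid 4: loses but pays 4, utility -4.
Bid 5: loses but pays 5, utility -5.
Bid 6: loses but pays 6, utility -6.
Bid 8: wins, pays 8, utility 6 - 8 = -2.
Bid 14: wins, pays 14, utility 6 - 14 = -8.
The best choice is 8 with utility -2.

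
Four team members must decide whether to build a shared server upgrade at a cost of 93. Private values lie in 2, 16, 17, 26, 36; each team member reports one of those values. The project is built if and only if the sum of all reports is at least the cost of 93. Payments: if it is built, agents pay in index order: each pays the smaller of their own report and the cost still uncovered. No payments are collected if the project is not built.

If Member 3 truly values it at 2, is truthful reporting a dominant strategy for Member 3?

Yes

Check each profile of the others' reports and compare truth against every alternative report.
Others report (16, 26, 36): truth gives 0, best alternative gives -14.
Others report (16, 36, 26): truth gives 0, best alternative gives -14.
Others report (16, 36, 36): truth gives 0, best alternative gives -14.
Others report (17, 26, 36): truth gives 0, best alternative gives -14.
Others report (17, 36, 26): truth gives 0, best alternative gives -14.
Others report (17, 36, 36): truth gives 0, best alternative gives -14.
(Remaining 119 profiles checked similarly; truth is weakly best in each.)
In every case the truthful report is at least as good as any alternative, so it is a dominant strategy.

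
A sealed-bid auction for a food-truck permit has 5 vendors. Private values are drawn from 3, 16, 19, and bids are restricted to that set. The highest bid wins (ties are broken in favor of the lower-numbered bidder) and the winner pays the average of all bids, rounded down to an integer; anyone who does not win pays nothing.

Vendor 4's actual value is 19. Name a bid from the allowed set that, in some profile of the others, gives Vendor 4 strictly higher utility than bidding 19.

Suppose Vendor 1 bids 3, Vendor 2 bids 3, Vendor 3 bids 3 and Vendor 5 bids 3.
Bid 19: wins, pays 6, utility 19 - 6 = 13.
Bid 16: wins, pays 5, utility 19 - 5 = 14.
So bidding 16 beats truth here (14 > 13).

16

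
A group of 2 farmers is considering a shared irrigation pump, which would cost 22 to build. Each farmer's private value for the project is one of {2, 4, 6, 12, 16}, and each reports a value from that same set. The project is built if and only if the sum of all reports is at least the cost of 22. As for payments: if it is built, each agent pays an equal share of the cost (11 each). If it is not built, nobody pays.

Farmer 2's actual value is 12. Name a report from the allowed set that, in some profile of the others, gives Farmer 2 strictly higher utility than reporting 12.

Suppose Farmer 1 reports 6.
Report 12: project not built, utility 0.
Report 16: project built, pays 11, utility 12 - 11 = 1.
So reporting 16 beats truth here (1 > 0).

16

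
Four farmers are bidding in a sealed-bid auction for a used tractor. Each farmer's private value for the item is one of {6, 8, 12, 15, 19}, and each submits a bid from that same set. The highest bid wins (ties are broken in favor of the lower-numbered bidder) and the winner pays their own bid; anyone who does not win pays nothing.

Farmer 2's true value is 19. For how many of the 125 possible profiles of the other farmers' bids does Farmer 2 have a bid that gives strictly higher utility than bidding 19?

Others bid (6, 6, 6): truth gives 0; bid 8 gives 11 > 0. Violating.
Others bid (6, 6, 8): truth gives 0; bid 8 gives 11 > 0. Violating.
Others bid (6, 6, 12): truth gives 0; bid 12 gives 7 > 0. Violating.
Others bid (6, 6, 15): truth gives 0; bid 15 gives 4 > 0. Violating.
Others bid (6, 6, 19): truth gives 0; no alternative beats it.
Others bid (6, 8, 19): truth gives 0; no alternative beats it.
(Checking all 125 profiles: 48 have a profitable deviation, 77 do not.)

48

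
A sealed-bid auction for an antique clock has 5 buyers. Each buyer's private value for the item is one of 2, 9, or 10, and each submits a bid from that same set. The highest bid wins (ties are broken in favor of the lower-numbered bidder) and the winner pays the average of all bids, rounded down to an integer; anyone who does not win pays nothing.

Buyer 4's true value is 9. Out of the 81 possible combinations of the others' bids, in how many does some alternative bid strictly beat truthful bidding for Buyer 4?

Others bid (2, 2, 2, 10): truth gives 0; bid 10 gives 4 > 0. Violating.
Others bid (2, 2, 9, 2): truth gives 0; bid 10 gives 4 > 0. Violating.
Others bid (2, 2, 9, 9): truth gives 0; bid 10 gives 3 > 0. Violating.
Others bid (2, 2, 9, 10): truth gives 0; bid 10 gives 3 > 0. Violating.
Others bid (2, 2, 2, 2): truth gives 6; no alternative beats it.
Others bid (2, 2, 2, 9): truth gives 5; no alternative beats it.
(Checking all 81 profiles: 20 have a profitable deviation, 61 do not.)

20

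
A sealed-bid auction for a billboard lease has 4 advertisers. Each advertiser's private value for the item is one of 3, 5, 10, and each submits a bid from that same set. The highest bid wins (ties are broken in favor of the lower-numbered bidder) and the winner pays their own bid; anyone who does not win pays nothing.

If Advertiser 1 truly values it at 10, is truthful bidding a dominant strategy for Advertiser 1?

No

Consider the case where Advertiser 2 bids 3, Advertiser 3 bids 3 and Advertiser 4 bids 3.
Truthful bid 10: wins, pays 10, utility 10 - 10 = 0.
Bid 3 instead: wins, pays 3, utility 10 - 3 = 7.
Since 7 > 0, bidding 3 is strictly better here, so truthful bidding is not dominant.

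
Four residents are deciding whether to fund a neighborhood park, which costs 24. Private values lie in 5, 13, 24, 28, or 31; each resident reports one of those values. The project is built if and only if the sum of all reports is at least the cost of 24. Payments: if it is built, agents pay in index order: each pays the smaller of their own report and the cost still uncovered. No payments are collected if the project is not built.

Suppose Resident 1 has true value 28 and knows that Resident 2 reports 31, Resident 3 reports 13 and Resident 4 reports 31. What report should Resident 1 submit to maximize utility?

5

Report 5: project built, pays 5, utility 28 - 5 = 23.
Report 13: project built, pays 13, utility 28 - 13 = 15.
Report 24: project built, pays 24, utility 28 - 24 = 4.
Report 28: project built, pays 24, utility 28 - 24 = 4.
Report 31: project built, pays 24, utility 28 - 24 = 4.
The best choice is 5 with utility 23.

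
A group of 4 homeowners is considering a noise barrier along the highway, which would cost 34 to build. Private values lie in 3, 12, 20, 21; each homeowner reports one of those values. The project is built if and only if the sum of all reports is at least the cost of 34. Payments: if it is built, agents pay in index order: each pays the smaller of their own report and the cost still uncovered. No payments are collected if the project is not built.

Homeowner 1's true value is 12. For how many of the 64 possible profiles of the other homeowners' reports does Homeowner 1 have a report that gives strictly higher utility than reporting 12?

Others report (3, 12, 20): truth gives 0; report 3 gives 9 > 0. Violating.
Others report (3, 12, 21): truth gives 0; report 3 gives 9 > 0. Violating.
Others report (3, 20, 12): truth gives 0; report 3 gives 9 > 0. Violating.
Others report (3, 20, 20): truth gives 0; report 3 gives 9 > 0. Violating.
Others report (3, 3, 3): truth gives 0; no alternative beats it.
Others report (3, 3, 12): truth gives 0; no alternative beats it.
(Checking all 64 profiles: 51 have a profitable deviation, 13 do not.)

51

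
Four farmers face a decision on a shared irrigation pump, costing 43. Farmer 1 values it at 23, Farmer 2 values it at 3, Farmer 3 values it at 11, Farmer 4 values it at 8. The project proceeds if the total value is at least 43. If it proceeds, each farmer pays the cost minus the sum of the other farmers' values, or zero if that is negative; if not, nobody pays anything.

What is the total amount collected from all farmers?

37

Total value 45 ≥ cost 43, so it is built.
Farmer 1: others sum to 22; max(0, 43 - 22) = 21.
Farmer 2: others sum to 42; max(0, 43 - 42) = 1.
Farmer 3: others sum to 34; max(0, 43 - 34) = 9.
Farmer 4: others sum to 37; max(0, 43 - 37) = 6.
Total collected = 21 + 1 + 9 + 6 = 37.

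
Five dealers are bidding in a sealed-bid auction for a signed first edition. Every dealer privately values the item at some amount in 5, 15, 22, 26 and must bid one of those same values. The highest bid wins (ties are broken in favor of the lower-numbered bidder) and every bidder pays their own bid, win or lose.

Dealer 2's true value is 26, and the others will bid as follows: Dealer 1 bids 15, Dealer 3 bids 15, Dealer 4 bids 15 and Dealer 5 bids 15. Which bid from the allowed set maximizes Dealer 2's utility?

22

Bid 5: loses but pays 5, utility -5.
Bid 15: loses but pays 15, utility -15.
Bid 22: wins, pays 22, utility 26 - 22 = 4.
Bid 26: wins, pays 26, utility 26 - 26 = 0.
The best choice is 22 with utility 4.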